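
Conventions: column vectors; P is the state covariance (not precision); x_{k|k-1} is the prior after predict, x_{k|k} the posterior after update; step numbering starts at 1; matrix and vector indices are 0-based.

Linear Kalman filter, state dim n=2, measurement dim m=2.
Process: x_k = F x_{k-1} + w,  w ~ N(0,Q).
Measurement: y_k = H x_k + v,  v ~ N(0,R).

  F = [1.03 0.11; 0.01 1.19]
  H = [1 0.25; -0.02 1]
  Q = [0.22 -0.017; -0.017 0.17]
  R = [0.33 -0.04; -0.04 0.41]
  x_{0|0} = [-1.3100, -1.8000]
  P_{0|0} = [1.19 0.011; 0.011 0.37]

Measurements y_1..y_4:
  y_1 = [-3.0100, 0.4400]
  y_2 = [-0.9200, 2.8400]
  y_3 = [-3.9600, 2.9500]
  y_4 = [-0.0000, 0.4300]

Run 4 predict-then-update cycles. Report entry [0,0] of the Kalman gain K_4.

K[0,0] = 0.5426

step 1: x^-=[-1.5473, -2.1551]  P^-=[1.4894 0.0572; 0.0572 0.6943]  S=[1.8914 0.1607; 0.1607 1.1026]  K=[0.8029 -0.0922; 0.0695 0.6185]  nu=[-0.9239, 2.5642]  x^+=[-2.5254, -0.6332]  P^+=[0.2847 -0.0642; -0.0642 0.2495]
step 2: x^-=[-2.6708, -0.7788]  P^-=[0.5105 -0.0602; -0.0602 0.5219]  S=[0.8430 0.0204; 0.0204 0.9345]  K=[0.5898 -0.0882; 0.0699 0.5582]  nu=[1.9455, 3.5654]  x^+=[-1.8377, 1.3474]  P^+=[0.2121 -0.0555; -0.0555 0.2250]
step 3: x^-=[-1.7446, 1.5851]  P^-=[0.4351 -0.0535; -0.0535 0.4873]  S=[0.7688 0.0199; 0.0199 0.8996]  K=[0.5507 -0.0813; 0.0749 0.5412]  nu=[-2.6117, 1.3300]  x^+=[-3.2909, 2.1093]  P^+=[0.1978 -0.0514; -0.0514 0.2179]
step 4: x^-=[-3.1576, 2.4772]  P^-=[0.4209 -0.0495; -0.0495 0.4773]  S=[0.7559 0.0217; 0.0217 0.8895]  K=[0.5426 -0.0783; 0.0770 0.5359]  nu=[2.5383, -2.1103]  x^+=[-1.6150, 1.5418]  P^+=[0.1947 -0.0499; -0.0499 0.2156]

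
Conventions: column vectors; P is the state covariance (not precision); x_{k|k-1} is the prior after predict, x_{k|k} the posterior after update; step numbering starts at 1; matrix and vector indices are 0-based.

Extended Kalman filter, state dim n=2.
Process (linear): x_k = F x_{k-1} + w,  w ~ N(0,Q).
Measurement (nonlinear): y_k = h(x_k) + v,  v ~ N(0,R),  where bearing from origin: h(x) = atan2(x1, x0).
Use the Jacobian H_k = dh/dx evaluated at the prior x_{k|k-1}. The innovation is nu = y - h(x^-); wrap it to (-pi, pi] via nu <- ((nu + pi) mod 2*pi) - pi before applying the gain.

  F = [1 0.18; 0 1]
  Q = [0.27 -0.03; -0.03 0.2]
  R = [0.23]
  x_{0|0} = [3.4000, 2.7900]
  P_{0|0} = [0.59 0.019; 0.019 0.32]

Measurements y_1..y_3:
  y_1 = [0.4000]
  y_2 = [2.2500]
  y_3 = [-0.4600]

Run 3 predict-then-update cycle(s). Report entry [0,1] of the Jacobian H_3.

step 1: x^-=[3.9022, 2.7900]  P^-=[0.8772 0.0466; 0.0466 0.5200]  H_jac=[-0.1212 0.1696]  S=[0.2559]  K=[-0.3847; 0.3225]  nu=[-0.2207]  x^+=[3.9871, 2.7188]  P^+=[0.8393 0.0783; 0.0783 0.4934]
step 2: x^-=[4.4765, 2.7188]  P^-=[1.1535 0.1372; 0.1372 0.6934]  H_jac=[-0.0991 0.1632]  S=[0.2554]  K=[-0.3601; 0.3899]  nu=[1.7042]  x^+=[3.8629, 3.3833]  P^+=[1.1204 0.1730; 0.1730 0.6546]
step 3: x^-=[4.4718, 3.3833]  P^-=[1.4739 0.2608; 0.2608 0.8546]  H_jac=[-0.1076 0.1422]  S=[0.2564]  K=[-0.4739; 0.3646]  nu=[-1.1077]  x^+=[4.9968, 2.9794]  P^+=[1.4163 0.3051; 0.3051 0.8205]

H_jac[0,1] = 0.1422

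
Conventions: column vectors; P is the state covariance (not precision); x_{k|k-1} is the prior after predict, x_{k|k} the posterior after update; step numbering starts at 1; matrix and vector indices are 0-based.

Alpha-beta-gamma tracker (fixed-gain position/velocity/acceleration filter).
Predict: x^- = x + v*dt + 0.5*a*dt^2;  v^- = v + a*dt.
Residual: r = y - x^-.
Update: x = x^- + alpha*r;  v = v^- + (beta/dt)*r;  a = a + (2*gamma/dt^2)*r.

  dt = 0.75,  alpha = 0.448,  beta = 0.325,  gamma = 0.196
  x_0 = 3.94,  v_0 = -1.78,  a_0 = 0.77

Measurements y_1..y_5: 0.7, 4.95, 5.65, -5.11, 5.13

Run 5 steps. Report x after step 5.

step 1: x_pred=2.8216  r=-2.1216  x^+=1.8711  v^+=-2.1218  a^+=-0.7085
step 2: x_pred=0.0805  r=4.8695  x^+=2.2620  v^+=-0.5431  a^+=2.6850
step 3: x_pred=2.6099  r=3.0401  x^+=3.9718  v^+=2.7881  a^+=4.8037
step 4: x_pred=7.4139  r=-12.5239  x^+=1.8032  v^+=0.9638  a^+=-3.9241
step 5: x_pred=1.4224  r=3.7076  x^+=3.0834  v^+=-0.3727  a^+=-1.3403

x_post = 3.0834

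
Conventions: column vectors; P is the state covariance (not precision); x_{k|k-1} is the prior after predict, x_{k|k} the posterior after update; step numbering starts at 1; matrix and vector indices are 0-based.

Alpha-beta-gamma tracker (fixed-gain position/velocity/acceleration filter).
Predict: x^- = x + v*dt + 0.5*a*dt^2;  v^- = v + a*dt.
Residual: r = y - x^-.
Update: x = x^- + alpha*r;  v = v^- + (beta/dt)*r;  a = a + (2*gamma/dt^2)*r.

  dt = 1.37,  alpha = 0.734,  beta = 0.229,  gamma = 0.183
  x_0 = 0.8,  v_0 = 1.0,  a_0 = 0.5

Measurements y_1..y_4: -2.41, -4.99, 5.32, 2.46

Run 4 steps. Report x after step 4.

x_post = 2.4010

step 1: x_pred=2.6392  r=-5.0492  x^+=-1.0669  v^+=0.8410  a^+=-0.4846
step 2: x_pred=-0.3695  r=-4.6205  x^+=-3.7610  v^+=-0.5952  a^+=-1.3856
step 3: x_pred=-5.8768  r=11.1968  x^+=2.3417  v^+=-0.6220  a^+=0.7978
step 4: x_pred=2.2382  r=0.2218  x^+=2.4010  v^+=0.5081  a^+=0.8410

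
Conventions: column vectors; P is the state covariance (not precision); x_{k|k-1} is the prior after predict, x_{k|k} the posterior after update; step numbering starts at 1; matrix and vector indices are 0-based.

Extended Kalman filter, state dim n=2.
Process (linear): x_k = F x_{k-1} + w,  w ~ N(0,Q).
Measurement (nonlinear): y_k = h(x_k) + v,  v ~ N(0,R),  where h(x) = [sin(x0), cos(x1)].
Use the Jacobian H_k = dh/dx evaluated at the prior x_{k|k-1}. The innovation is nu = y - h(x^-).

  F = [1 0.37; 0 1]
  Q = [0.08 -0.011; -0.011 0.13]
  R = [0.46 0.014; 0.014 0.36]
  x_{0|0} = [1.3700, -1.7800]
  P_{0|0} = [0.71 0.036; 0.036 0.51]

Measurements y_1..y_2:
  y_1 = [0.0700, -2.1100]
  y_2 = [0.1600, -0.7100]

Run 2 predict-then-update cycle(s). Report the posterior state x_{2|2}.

step 1: x^-=[0.7114, -1.7800]  P^-=[0.8865 0.2137; 0.2137 0.6400]  H_jac=[0.7574 0.0000; 0.0000 0.9782]  S=[0.9686 0.1723; 0.1723 0.9724]  K=[0.6763 0.0951; 0.0543 0.6342]  nu=[-0.5829, -1.9023]  x^+=[0.1363, -3.0181]  P^+=[0.4125 0.0447; 0.0447 0.2342]
step 2: x^-=[-0.9804, -3.0181]  P^-=[0.5576 0.1203; 0.1203 0.3642]  H_jac=[0.5567 0.0000; 0.0000 0.1232]  S=[0.6328 0.0223; 0.0223 0.3655]  K=[0.4901 0.0107; 0.1018 0.1165]  nu=[0.9907, 0.2824]  x^+=[-0.4918, -2.8844]  P^+=[0.4053 0.0870; 0.0870 0.3521]

x_post = [-0.4918, -2.8844]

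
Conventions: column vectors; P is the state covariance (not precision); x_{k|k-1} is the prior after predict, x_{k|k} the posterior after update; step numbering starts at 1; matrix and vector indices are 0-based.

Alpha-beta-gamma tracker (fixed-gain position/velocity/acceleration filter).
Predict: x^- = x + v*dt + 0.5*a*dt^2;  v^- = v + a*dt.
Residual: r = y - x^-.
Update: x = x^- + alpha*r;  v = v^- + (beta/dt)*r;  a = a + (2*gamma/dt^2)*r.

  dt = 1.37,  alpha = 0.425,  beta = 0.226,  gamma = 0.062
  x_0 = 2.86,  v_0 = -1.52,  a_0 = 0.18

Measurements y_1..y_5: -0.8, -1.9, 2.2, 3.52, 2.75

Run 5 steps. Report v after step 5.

step 1: x_pred=0.9465  r=-1.7465  x^+=0.2042  v^+=-1.5615  a^+=0.0646
step 2: x_pred=-1.8744  r=-0.0256  x^+=-1.8853  v^+=-1.4772  a^+=0.0629
step 3: x_pred=-3.8500  r=6.0500  x^+=-1.2788  v^+=-0.3930  a^+=0.4626
step 4: x_pred=-1.3830  r=4.9030  x^+=0.7008  v^+=1.0496  a^+=0.7865
step 5: x_pred=2.8769  r=-0.1269  x^+=2.8230  v^+=2.1063  a^+=0.7782

v_post = 2.1063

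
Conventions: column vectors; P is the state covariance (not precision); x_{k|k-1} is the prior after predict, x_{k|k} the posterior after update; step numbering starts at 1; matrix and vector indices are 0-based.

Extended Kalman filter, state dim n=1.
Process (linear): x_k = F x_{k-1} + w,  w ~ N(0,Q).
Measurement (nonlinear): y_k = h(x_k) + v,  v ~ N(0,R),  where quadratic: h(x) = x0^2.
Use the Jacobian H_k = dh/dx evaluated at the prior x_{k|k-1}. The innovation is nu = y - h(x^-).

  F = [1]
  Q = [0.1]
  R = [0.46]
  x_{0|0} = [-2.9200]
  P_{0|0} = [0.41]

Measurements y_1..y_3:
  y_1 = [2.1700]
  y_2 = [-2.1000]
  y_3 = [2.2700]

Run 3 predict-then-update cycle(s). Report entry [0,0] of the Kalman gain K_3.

step 1: x^-=[-2.9200]  P^-=[0.5100]  H_jac=[-5.8400]  S=[17.8539]  K=[-0.1668]  nu=[-6.3564]  x^+=[-1.8596]  P^+=[0.0131]
step 2: x^-=[-1.8596]  P^-=[0.1131]  H_jac=[-3.7192]  S=[2.0250]  K=[-0.2078]  nu=[-5.5582]  x^+=[-0.7046]  P^+=[0.0257]
step 3: x^-=[-0.7046]  P^-=[0.1257]  H_jac=[-1.4093]  S=[0.7097]  K=[-0.2496]  nu=[1.7735]  x^+=[-1.1474]  P^+=[0.0815]

K[0,0] = -0.2496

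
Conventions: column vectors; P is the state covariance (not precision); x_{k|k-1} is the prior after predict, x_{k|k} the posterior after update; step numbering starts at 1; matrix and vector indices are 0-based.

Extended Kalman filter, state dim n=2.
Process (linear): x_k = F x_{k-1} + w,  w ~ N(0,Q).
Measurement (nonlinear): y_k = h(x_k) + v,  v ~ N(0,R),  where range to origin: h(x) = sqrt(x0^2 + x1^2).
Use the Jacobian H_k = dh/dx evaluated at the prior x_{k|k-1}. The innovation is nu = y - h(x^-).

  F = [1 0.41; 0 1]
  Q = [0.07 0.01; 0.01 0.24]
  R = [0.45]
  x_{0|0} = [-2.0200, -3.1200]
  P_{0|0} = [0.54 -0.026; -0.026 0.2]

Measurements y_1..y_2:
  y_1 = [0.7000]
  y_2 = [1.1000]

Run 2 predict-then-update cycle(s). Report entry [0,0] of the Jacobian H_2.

H_jac[0,0] = -0.7722

step 1: x^-=[-3.2992, -3.1200]  P^-=[0.6223 0.0660; 0.0660 0.4400]  H_jac=[-0.7266 -0.6871]  S=[1.0521]  K=[-0.4728; -0.3329]  nu=[-3.8408]  x^+=[-1.4831, -1.8413]  P^+=[0.3871 -0.0996; -0.0996 0.3234]
step 2: x^-=[-2.2380, -1.8413]  P^-=[0.4297 0.0430; 0.0430 0.5634]  H_jac=[-0.7722 -0.6353]  S=[0.9758]  K=[-0.3680; -0.4008]  nu=[-1.7981]  x^+=[-1.5762, -1.1206]  P^+=[0.2976 -0.1010; -0.1010 0.4066]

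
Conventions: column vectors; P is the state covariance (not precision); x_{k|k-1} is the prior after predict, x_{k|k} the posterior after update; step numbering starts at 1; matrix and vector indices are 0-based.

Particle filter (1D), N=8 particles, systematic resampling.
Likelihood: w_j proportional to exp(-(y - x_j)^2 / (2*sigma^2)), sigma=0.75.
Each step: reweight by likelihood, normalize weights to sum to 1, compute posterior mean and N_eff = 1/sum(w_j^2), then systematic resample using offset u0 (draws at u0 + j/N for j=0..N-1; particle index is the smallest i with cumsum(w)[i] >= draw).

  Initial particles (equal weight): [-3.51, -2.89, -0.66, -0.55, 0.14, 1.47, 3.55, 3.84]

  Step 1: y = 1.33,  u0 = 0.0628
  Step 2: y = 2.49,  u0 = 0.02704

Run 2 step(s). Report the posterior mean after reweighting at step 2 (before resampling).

post_mean = 1.4618

step 1: w=[0.0000, 0.0000, 0.0218, 0.0319, 0.2095, 0.7249, 0.0092, 0.0027]  mean=1.1062  Neff=1.7517  idx=[4, 4, 5, 5, 5, 5, 5, 5]
step 2: w=[0.0031, 0.0031, 0.1656, 0.1656, 0.1656, 0.1656, 0.1656, 0.1656]  mean=1.4618  Neff=6.0740  idx=[2, 2, 3, 4, 5, 5, 6, 7]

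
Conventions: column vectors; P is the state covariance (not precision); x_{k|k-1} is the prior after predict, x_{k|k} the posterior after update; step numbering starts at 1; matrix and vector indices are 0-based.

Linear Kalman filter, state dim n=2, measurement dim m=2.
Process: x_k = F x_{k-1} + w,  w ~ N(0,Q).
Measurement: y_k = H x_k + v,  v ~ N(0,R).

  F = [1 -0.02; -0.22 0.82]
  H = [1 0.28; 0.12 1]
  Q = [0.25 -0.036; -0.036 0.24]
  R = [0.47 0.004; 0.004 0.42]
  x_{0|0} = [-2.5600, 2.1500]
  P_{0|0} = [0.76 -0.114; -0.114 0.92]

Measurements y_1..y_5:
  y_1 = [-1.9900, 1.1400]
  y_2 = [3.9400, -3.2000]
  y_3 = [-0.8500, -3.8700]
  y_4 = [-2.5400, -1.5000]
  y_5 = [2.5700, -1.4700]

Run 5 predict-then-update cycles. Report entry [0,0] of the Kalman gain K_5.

step 1: x^-=[-2.6030, 2.3262]  P^-=[1.0149 -0.3123; -0.3123 0.9365]  S=[1.3835 0.0653; 0.0653 1.2962]  K=[0.6789 -0.1811; -0.0691 0.6971]  nu=[-0.0383, -0.8738]  x^+=[-2.4707, 1.7197]  P^+=[0.3507 -0.1154; -0.1154 0.3064]
step 2: x^-=[-2.5051, 1.9537]  P^-=[0.6054 -0.2134; -0.2134 0.5046]  S=[0.9955 -0.0026; -0.0026 0.8821]  K=[0.5477 -0.1579; -0.0710 0.5428]  nu=[5.8981, -4.8531]  x^+=[1.4918, -1.0992]  P^+=[0.2843 -0.0982; -0.0982 0.2395]
step 3: x^-=[1.5138, -1.2296]  P^-=[0.5383 -0.1835; -0.1835 0.4502]  S=[0.9409 0.0050; 0.0050 0.8340]  K=[0.5183 -0.1457; -0.0638 0.5139]  nu=[-2.0195, -2.8221]  x^+=[0.8781, -2.5510]  P^+=[0.2686 -0.0913; -0.0913 0.2265]
step 4: x^-=[0.9291, -2.2850]  P^-=[0.5224 -0.1741; -0.1741 0.4383]  S=[0.9292 0.0094; 0.0094 0.8240]  K=[0.5111 -0.1411; -0.0605 0.5072]  nu=[-2.8293, 0.6735]  x^+=[-0.6120, -1.7723]  P^+=[0.2646 -0.0890; -0.0890 0.2235]
step 5: x^-=[-0.5766, -1.3187]  P^-=[0.5182 -0.1712; -0.1712 0.4352]  S=[0.9265 0.0111; 0.0111 0.8215]  K=[0.5093 -0.1396; -0.0593 0.5055]  nu=[3.5158, -0.0822]  x^+=[1.2254, -1.5687]  P^+=[0.2635 -0.0882; -0.0882 0.2226]

K[0,0] = 0.5093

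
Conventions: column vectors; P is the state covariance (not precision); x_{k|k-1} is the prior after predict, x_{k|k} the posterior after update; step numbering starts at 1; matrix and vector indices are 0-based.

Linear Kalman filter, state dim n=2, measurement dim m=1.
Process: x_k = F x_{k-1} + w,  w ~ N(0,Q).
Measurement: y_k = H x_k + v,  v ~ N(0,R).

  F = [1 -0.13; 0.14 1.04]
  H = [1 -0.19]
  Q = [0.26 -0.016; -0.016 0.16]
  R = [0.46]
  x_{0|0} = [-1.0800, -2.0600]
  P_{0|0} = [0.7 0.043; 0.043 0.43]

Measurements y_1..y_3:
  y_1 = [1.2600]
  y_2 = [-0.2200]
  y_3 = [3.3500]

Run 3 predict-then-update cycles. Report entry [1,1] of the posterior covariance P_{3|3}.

step 1: x^-=[-0.8122, -2.2936]  P^-=[0.9561 0.0678; 0.0678 0.6513]  S=[1.4138]  K=[0.6671; -0.0396]  nu=[1.6364]  x^+=[0.2795, -2.3584]  P^+=[0.3269 0.1051; 0.1051 0.6491]
step 2: x^-=[0.5861, -2.4136]  P^-=[0.5705 0.0494; 0.0494 0.8991]  S=[1.0442]  K=[0.5374; -0.1163]  nu=[-1.2647]  x^+=[-0.0935, -2.2665]  P^+=[0.2690 0.1147; 0.1147 0.8850]
step 3: x^-=[0.2011, -2.3703]  P^-=[0.5141 0.0192; 0.0192 1.1559]  S=[1.0086]  K=[0.5061; -0.1987]  nu=[2.6985]  x^+=[1.5670, -2.9066]  P^+=[0.2557 0.1206; 0.1206 1.1160]

P_post[1,1] = 1.1160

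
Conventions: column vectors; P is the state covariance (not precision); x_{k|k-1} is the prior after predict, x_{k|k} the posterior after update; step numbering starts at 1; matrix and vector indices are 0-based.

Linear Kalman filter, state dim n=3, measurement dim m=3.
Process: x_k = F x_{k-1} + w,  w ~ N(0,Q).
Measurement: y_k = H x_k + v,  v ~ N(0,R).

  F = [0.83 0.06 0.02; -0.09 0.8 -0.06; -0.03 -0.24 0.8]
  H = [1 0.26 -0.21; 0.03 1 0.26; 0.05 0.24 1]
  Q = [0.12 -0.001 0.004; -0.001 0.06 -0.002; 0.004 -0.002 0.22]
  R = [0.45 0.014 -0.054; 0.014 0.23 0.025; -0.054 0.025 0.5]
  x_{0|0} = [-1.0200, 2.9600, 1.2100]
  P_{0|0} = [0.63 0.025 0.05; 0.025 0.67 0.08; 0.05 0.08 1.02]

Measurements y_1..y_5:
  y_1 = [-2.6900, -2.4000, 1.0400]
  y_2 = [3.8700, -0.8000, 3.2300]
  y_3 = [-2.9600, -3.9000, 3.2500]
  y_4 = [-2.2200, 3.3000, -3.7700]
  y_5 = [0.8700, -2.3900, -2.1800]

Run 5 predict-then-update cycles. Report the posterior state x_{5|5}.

step 1: x^-=[-0.6448, 2.3872, 0.2882]  P^-=[0.5612 -0.0022 0.0266; -0.0022 0.4868 -0.1291; 0.0266 -0.1291 0.8792]  S=[1.0846 0.1323 -0.1815; 0.1323 0.7099 0.2351; -0.1815 0.2351 1.3493]  K=[0.5483 -0.1163 0.1341; 0.0375 0.6715 -0.1212; -0.0643 -0.0556 0.6307]  nu=[-2.6054, -4.8428, 0.2111]  x^+=[-1.4818, -0.9880, 0.8584]  P^+=[0.2521 -0.0309 0.0294; -0.0309 0.1753 -0.0863; 0.0294 -0.0863 0.3367]
step 2: x^-=[-1.2720, -0.7086, 0.9683]  P^-=[0.2921 -0.0348 0.0226; -0.0348 0.1885 -0.1096; 0.0226 -0.1096 0.4771]  S=[0.7603 0.0320 -0.1373; 0.0320 0.3923 0.0772; -0.1373 0.0772 0.9375]  K=[0.3877 -0.1019 0.0959; 0.0124 0.4246 -0.1037; -0.0510 -0.0517 0.4788]  nu=[5.5296, -0.3050, 2.4954]  x^+=[1.1421, -1.0283, 1.8971]  P^+=[0.1794 -0.0267 0.0219; -0.0267 0.1137 -0.0679; 0.0219 -0.0679 0.2561]
step 3: x^-=[0.9242, -1.0392, 1.7302]  P^-=[0.2420 -0.0288 0.0190; -0.0288 0.1457 -0.0815; 0.0190 -0.0815 0.4152]  S=[0.7061 0.0239 -0.1256; 0.0239 0.3602 0.0809; -0.1256 0.0809 0.8863]  K=[0.3444 -0.0878 0.0841; 0.0096 0.3620 -0.0858; -0.0472 -0.0213 0.4427]  nu=[-3.2507, -3.3384, 1.7230]  x^+=[0.2426, -2.4267, 2.7174]  P^+=[0.1591 -0.0229 0.0188; -0.0229 0.0966 -0.0564; 0.0188 -0.0564 0.2360]
step 4: x^-=[0.1101, -2.1263, 2.7491]  P^-=[0.2283 -0.0253 0.0171; -0.0253 0.1329 -0.0696; 0.0171 -0.0696 0.3972]  S=[0.6920 0.0225 -0.1218; 0.0225 0.3525 0.0858; -0.1218 0.0858 0.8731]  K=[0.3318 -0.0804 0.0799; 0.0099 0.3416 -0.0769; -0.0460 -0.0051 0.4308]  nu=[-1.2000, 4.7082, -6.0143]  x^+=[-1.1466, -0.0677, 0.1894]  P^+=[0.1530 -0.0209 0.0174; -0.0209 0.0907 -0.0511; 0.0174 -0.0511 0.2292]
step 5: x^-=[-0.9520, 0.0377, 0.2022]  P^-=[0.2242 -0.0237 0.0161; -0.0237 0.1282 -0.0646; 0.0161 -0.0646 0.3905]  S=[0.6881 0.0222 -0.1204; 0.0222 0.3500 0.0883; -0.1204 0.0883 0.8685]  K=[0.3281 -0.0770 0.0782; 0.0103 0.3340 -0.0729; -0.0457 0.0022 0.4262]  nu=[1.8546, -2.4517, -2.3436]  x^+=[-0.3380, -0.5914, -0.8867]  P^+=[0.1511 -0.0200 0.0167; -0.0200 0.0885 -0.0489; 0.0167 -0.0489 0.2265]

x_post = [-0.3380, -0.5914, -0.8867]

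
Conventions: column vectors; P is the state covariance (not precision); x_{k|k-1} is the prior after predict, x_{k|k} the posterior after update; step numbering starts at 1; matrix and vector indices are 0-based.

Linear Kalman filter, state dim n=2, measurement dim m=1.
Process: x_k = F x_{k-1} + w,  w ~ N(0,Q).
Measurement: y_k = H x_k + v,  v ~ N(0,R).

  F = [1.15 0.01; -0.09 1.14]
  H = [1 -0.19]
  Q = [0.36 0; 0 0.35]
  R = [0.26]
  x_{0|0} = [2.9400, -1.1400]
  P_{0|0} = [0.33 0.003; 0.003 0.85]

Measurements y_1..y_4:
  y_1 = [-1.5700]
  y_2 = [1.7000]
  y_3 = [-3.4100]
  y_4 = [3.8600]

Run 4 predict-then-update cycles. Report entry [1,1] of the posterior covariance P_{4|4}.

P_post[1,1] = 4.0896

step 1: x^-=[3.3696, -1.5642]  P^-=[0.7966 -0.0205; -0.0205 1.4567]  S=[1.1170]  K=[0.7167; -0.2662]  nu=[-5.2368]  x^+=[-0.3834, -0.1703]  P^+=[0.2229 0.1925; 0.1925 1.3776]
step 2: x^-=[-0.4426, -0.1596]  P^-=[0.6594 0.2449; 0.2449 2.1026]  S=[0.9022]  K=[0.6793; -0.1714]  nu=[2.1123]  x^+=[0.9922, -0.5216]  P^+=[0.2431 0.3499; 0.3499 2.0761]
step 3: x^-=[1.1358, -0.6839]  P^-=[0.6897 0.4569; 0.4569 2.9783]  S=[0.8836]  K=[0.6823; -0.1233]  nu=[-4.6757]  x^+=[-2.0546, -0.1074]  P^+=[0.2783 0.5313; 0.5313 2.9648]
step 4: x^-=[-2.3639, 0.0625]  P^-=[0.7406 0.7010; 0.7010 4.0963]  S=[0.8821]  K=[0.6886; -0.0876]  nu=[6.2357]  x^+=[1.9301, -0.4840]  P^+=[0.3223 0.7542; 0.7542 4.0896]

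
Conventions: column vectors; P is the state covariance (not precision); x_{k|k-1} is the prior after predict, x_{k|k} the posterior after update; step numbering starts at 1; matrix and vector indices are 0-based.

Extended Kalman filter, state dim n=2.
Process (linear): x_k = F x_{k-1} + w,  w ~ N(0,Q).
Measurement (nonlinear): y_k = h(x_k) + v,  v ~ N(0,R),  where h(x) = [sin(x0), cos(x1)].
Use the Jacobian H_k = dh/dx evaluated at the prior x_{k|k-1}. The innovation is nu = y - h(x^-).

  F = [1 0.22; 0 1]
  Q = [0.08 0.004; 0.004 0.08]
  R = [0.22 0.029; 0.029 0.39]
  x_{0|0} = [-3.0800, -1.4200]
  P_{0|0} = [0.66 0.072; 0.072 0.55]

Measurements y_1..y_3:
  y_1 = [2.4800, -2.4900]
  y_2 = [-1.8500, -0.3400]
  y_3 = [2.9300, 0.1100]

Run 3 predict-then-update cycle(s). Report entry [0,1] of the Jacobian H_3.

H_jac[0,1] = 0.0000

step 1: x^-=[-3.3924, -1.4200]  P^-=[0.7983 0.1970; 0.1970 0.6300]  H_jac=[-0.9687 0.0000; 0.0000 0.9887]  S=[0.9691 -0.1597; -0.1597 1.0058]  K=[-0.7866 0.0688; -0.0974 0.6038]  nu=[2.2318, -2.6402]  x^+=[-5.3296, -3.2316]  P^+=[0.1766 0.0041; 0.0041 0.2353]
step 2: x^-=[-6.0405, -3.2316]  P^-=[0.2698 0.0598; 0.0598 0.3153]  H_jac=[0.9707 0.0000; 0.0000 -0.0899]  S=[0.4742 0.0238; 0.0238 0.3925]  K=[0.5546 -0.0473; 0.1265 -0.0799]  nu=[-2.0903, 0.6559]  x^+=[-7.2308, -3.5484]  P^+=[0.1243 0.0263; 0.0263 0.3057]
step 3: x^-=[-8.0115, -3.5484]  P^-=[0.2306 0.0975; 0.0975 0.3857]  H_jac=[-0.1568 0.0000; 0.0000 -0.3957]  S=[0.2257 0.0351; 0.0351 0.4504]  K=[-0.1488 -0.0741; -0.0153 -0.3377]  nu=[3.9176, 1.0284]  x^+=[-8.6705, -3.9557]  P^+=[0.2224 0.0839; 0.0839 0.3339]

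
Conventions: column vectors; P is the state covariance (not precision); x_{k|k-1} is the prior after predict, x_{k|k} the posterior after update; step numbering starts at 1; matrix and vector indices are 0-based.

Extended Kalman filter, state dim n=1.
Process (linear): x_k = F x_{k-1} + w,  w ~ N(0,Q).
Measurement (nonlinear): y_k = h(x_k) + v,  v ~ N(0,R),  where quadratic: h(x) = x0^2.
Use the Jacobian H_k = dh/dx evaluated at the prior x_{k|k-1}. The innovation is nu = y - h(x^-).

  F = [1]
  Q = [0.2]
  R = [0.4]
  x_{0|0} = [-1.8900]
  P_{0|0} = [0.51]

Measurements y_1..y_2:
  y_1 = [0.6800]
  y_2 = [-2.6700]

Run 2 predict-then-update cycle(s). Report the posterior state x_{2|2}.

x_post = [0.1488]

step 1: x^-=[-1.8900]  P^-=[0.7100]  H_jac=[-3.7800]  S=[10.5448]  K=[-0.2545]  nu=[-2.8921]  x^+=[-1.1539]  P^+=[0.0269]
step 2: x^-=[-1.1539]  P^-=[0.2269]  H_jac=[-2.3078]  S=[1.6087]  K=[-0.3256]  nu=[-4.0015]  x^+=[0.1488]  P^+=[0.0564]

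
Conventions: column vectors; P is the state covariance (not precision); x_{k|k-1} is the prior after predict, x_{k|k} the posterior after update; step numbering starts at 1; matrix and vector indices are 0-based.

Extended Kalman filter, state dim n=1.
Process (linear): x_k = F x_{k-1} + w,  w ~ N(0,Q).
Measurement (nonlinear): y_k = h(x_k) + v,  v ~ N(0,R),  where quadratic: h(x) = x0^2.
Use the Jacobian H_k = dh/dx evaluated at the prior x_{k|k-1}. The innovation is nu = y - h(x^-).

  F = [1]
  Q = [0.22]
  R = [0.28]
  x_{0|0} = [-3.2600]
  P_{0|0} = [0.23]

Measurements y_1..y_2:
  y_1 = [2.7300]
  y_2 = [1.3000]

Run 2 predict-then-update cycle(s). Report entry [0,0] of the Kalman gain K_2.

K[0,0] = -0.2257

step 1: x^-=[-3.2600]  P^-=[0.4500]  H_jac=[-6.5200]  S=[19.4097]  K=[-0.1512]  nu=[-7.8976]  x^+=[-2.0662]  P^+=[0.0065]
step 2: x^-=[-2.0662]  P^-=[0.2265]  H_jac=[-4.1324]  S=[4.1477]  K=[-0.2257]  nu=[-2.9691]  x^+=[-1.3962]  P^+=[0.0153]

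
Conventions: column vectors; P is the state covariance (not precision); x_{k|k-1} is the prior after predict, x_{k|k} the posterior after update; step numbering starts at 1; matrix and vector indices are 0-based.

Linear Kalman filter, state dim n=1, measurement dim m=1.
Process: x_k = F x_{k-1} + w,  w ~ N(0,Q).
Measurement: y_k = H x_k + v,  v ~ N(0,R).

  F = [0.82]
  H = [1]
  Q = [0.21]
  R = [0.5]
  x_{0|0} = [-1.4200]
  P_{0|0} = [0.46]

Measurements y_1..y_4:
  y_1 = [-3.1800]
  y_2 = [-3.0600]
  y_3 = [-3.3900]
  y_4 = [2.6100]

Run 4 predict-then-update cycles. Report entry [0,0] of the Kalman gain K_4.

step 1: x^-=[-1.1644]  P^-=[0.5193]  S=[1.0193]  K=[0.5095]  nu=[-2.0156]  x^+=[-2.1913]  P^+=[0.2547]
step 2: x^-=[-1.7969]  P^-=[0.3813]  S=[0.8813]  K=[0.4326]  nu=[-1.2631]  x^+=[-2.3433]  P^+=[0.2163]
step 3: x^-=[-1.9215]  P^-=[0.3555]  S=[0.8555]  K=[0.4155]  nu=[-1.4685]  x^+=[-2.5317]  P^+=[0.2078]
step 4: x^-=[-2.0760]  P^-=[0.3497]  S=[0.8497]  K=[0.4116]  nu=[4.6860]  x^+=[-0.1475]  P^+=[0.2058]

K[0,0] = 0.4116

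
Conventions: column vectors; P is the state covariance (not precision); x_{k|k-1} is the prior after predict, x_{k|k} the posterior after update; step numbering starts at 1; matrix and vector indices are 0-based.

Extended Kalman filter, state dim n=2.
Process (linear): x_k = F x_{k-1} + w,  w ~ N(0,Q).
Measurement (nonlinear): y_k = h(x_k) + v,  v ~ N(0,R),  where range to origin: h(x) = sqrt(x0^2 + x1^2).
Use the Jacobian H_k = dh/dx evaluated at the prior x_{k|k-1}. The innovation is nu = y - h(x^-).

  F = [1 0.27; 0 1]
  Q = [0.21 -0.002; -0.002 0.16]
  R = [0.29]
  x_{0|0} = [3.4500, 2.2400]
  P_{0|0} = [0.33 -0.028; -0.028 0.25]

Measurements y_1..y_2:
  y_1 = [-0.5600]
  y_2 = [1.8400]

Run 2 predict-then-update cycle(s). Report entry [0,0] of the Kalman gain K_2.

step 1: x^-=[4.0548, 2.2400]  P^-=[0.5431 0.0375; 0.0375 0.4100]  H_jac=[0.8753 0.4836]  S=[0.8337]  K=[0.5919; 0.2772]  nu=[-5.1924]  x^+=[0.9812, 0.8008]  P^+=[0.2510 -0.0993; -0.0993 0.3460]
step 2: x^-=[1.1974, 0.8008]  P^-=[0.4326 -0.0079; -0.0079 0.5060]  H_jac=[0.8312 0.5559]  S=[0.7380]  K=[0.4813; 0.3723]  nu=[0.3995]  x^+=[1.3897, 0.9496]  P^+=[0.2616 -0.1401; -0.1401 0.4037]

K[0,0] = 0.4813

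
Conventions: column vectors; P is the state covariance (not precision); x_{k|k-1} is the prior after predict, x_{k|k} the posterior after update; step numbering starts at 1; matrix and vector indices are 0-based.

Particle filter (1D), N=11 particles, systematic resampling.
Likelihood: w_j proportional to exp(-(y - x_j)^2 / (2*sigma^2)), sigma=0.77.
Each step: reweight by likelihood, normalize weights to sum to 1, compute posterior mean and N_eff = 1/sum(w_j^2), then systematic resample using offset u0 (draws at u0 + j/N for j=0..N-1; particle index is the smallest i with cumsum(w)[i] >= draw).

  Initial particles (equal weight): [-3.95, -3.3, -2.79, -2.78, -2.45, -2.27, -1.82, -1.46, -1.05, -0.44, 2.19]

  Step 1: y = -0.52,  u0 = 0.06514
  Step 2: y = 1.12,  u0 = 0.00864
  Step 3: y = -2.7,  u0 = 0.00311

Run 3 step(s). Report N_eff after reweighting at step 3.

step 1: w=[0.0000, 0.0006, 0.0049, 0.0051, 0.0163, 0.0285, 0.0908, 0.1793, 0.2980, 0.3757, 0.0008]  mean=-1.0381  Neff=3.6837  idx=[6, 7, 7, 8, 8, 8, 8, 9, 9, 9, 9]
step 2: w=[0.0011, 0.0061, 0.0061, 0.0316, 0.0316, 0.0316, 0.0316, 0.2151, 0.2151, 0.2151, 0.2151]  mean=-0.5311  Neff=5.2878  idx=[2, 5, 7, 7, 8, 8, 8, 9, 9, 10, 10]
step 3: w=[0.5520, 0.2032, 0.0272, 0.0272, 0.0272, 0.0272, 0.0272, 0.0272, 0.0272, 0.0272, 0.0272]  mean=-1.1270  Neff=2.8353  idx=[0, 0, 0, 0, 0, 0, 0, 1, 1, 4, 7]

N_eff = 2.8353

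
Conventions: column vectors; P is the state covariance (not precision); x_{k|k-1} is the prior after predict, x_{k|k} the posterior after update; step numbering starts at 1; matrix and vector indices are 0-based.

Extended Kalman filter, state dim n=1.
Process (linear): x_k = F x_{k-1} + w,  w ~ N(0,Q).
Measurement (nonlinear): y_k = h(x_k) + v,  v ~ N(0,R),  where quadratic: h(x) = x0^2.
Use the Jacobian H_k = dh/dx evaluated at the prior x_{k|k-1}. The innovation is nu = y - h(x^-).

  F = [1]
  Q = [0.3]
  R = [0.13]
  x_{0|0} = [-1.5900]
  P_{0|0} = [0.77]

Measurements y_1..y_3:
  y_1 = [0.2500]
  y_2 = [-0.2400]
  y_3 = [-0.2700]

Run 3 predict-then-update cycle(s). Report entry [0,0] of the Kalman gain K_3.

K[0,0] = -0.7915

step 1: x^-=[-1.5900]  P^-=[1.0700]  H_jac=[-3.1800]  S=[10.9503]  K=[-0.3107]  nu=[-2.2781]  x^+=[-0.8821]  P^+=[0.0127]
step 2: x^-=[-0.8821]  P^-=[0.3127]  H_jac=[-1.7642]  S=[1.1033]  K=[-0.5000]  nu=[-1.0181]  x^+=[-0.3730]  P^+=[0.0368]
step 3: x^-=[-0.3730]  P^-=[0.3368]  H_jac=[-0.7460]  S=[0.3175]  K=[-0.7915]  nu=[-0.4091]  x^+=[-0.0492]  P^+=[0.1379]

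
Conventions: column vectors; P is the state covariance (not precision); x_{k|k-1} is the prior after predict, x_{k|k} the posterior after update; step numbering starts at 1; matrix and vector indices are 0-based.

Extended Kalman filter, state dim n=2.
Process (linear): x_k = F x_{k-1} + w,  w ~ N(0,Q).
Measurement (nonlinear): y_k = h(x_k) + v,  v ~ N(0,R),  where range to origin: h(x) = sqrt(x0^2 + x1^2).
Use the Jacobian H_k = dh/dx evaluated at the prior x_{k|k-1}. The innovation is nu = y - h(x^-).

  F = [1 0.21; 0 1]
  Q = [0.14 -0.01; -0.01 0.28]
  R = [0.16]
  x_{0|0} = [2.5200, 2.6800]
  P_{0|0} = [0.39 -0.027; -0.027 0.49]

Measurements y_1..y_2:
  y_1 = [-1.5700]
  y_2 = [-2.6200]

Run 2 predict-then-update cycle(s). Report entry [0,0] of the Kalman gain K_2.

K[0,0] = 0.1448

step 1: x^-=[3.0828, 2.6800]  P^-=[0.5403 0.0659; 0.0659 0.7700]  H_jac=[0.7547 0.6561]  S=[0.8644]  K=[0.5217; 0.6420]  nu=[-5.6549]  x^+=[0.1326, -0.9502]  P^+=[0.3050 -0.2236; -0.2236 0.4138]
step 2: x^-=[-0.0669, -0.9502]  P^-=[0.3693 -0.1467; -0.1467 0.6938]  H_jac=[-0.0703 -0.9975]  S=[0.8316]  K=[0.1448; -0.8198]  nu=[-3.5725]  x^+=[-0.5842, 1.9786]  P^+=[0.3519 -0.0480; -0.0480 0.1349]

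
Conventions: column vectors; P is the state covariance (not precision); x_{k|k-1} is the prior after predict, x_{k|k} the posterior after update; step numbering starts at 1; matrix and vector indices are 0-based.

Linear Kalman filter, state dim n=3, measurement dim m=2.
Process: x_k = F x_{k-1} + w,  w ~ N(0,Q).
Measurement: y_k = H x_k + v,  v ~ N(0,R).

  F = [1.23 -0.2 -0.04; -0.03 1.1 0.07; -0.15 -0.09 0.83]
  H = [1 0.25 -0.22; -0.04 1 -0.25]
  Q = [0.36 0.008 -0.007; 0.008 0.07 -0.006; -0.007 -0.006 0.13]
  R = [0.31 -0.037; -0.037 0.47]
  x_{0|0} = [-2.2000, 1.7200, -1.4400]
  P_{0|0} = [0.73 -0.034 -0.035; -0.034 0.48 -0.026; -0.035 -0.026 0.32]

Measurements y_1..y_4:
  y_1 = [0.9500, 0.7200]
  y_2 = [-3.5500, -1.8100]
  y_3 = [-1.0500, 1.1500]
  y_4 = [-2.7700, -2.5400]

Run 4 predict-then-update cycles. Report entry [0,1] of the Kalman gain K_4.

step 1: x^-=[-2.9924, 1.8572, -1.0200]  P^-=[1.5039 -0.1732 -0.1726; -0.1732 0.6514 -0.0485; -0.1726 -0.0485 0.3824]  S=[1.8678 -0.0294; -0.0294 1.1824]  K=[0.8001 -0.1410; 0.0091 0.5673; -0.1458 -0.1196]  nu=[3.2537, -1.5119]  x^+=[-0.1760, 1.0292, -1.3137]  P^+=[0.2781 -0.0789 0.0232; -0.0789 0.2711 0.0318; 0.0232 0.0318 0.3268]
step 2: x^-=[-0.3698, 1.0454, -1.1566]  P^-=[0.8291 -0.1699 -0.0393; -0.1699 0.4099 0.0282; -0.0393 0.0282 0.3509]  S=[1.1110 -0.1151; -0.1151 0.9018]  K=[0.7030 -0.1246; -0.0195 0.4517; -0.1066 -0.0779]  nu=[-3.6960, -3.1593]  x^+=[-2.5744, -0.3096, -0.5167]  P^+=[0.2460 -0.0671 0.0304; -0.0671 0.2234 0.0523; 0.0304 0.0523 0.3348]
step 3: x^-=[-3.0839, -0.2995, -0.0149]  P^-=[0.7725 -0.1427 -0.0313; -0.1427 0.3545 0.0496; -0.0313 0.0496 0.3508]  S=[1.0586 -0.1078; -0.1078 0.8337]  K=[0.6914 -0.1095; -0.0192 0.4147; -0.0965 -0.0566]  nu=[2.1055, 1.3225]  x^+=[-1.7730, 0.2085, -0.2929]  P^+=[0.2401 -0.0597 0.0311; -0.0597 0.2090 0.0631; 0.0311 0.0631 0.3394]
step 4: x^-=[-2.2108, 0.2620, 0.0040]  P^-=[0.7595 -0.1298 -0.0323; -0.1298 0.3383 0.0599; -0.0323 0.0599 0.3521]  S=[1.0504 -0.1011; -0.1011 0.8113]  K=[0.6891 -0.1017; -0.0169 0.4028; -0.0946 -0.0449]  nu=[-0.6239, -2.8895]  x^+=[-2.3470, -0.8914, 0.1928]  P^+=[0.2381 -0.0562 0.0303; -0.0562 0.2050 0.0691; 0.0303 0.0691 0.3420]

K[0,1] = -0.1017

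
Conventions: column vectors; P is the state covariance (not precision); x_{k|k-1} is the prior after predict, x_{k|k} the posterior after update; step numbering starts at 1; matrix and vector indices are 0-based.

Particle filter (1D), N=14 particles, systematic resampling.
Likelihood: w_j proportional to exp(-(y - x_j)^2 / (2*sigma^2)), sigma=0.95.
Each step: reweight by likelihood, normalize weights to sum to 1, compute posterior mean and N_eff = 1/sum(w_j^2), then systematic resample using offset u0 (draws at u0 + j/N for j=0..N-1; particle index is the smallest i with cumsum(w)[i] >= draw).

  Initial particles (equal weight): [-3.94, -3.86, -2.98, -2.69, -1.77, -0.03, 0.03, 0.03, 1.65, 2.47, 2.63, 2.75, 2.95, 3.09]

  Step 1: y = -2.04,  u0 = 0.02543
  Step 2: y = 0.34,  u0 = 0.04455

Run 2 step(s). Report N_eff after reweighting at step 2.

step 1: w=[0.0458, 0.0540, 0.2076, 0.2680, 0.3252, 0.0361, 0.0315, 0.0315, 0.0002, 0.0000, 0.0000, 0.0000, 0.0000, 0.0000]  mean=-2.3031  Neff=4.3672  idx=[0, 1, 2, 2, 3, 3, 3, 3, 4, 4, 4, 4, 4, 6]
step 2: w=[0.0000, 0.0000, 0.0016, 0.0016, 0.0044, 0.0044, 0.0044, 0.0044, 0.0605, 0.0605, 0.0605, 0.0605, 0.0605, 0.6764]  mean=-0.5727  Neff=2.1013  idx=[8, 9, 10, 11, 13, 13, 13, 13, 13, 13, 13, 13, 13, 13]

N_eff = 2.1013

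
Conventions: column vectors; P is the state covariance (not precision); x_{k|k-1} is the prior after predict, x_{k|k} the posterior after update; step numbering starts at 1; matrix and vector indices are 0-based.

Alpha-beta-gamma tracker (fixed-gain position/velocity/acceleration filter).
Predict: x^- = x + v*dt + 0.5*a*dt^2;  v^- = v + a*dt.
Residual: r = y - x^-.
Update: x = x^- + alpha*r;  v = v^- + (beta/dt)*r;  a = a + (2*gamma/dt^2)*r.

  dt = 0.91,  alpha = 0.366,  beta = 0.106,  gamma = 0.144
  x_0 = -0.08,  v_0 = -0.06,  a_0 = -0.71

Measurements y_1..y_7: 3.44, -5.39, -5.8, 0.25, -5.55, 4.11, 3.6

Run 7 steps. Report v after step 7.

v_post = 4.2622

step 1: x_pred=-0.4286  r=3.8686  x^+=0.9873  v^+=-0.2555  a^+=0.6354
step 2: x_pred=1.0179  r=-6.4079  x^+=-1.3274  v^+=-0.4237  a^+=-1.5932
step 3: x_pred=-2.3725  r=-3.4275  x^+=-3.6270  v^+=-2.2727  a^+=-2.7852
step 4: x_pred=-6.8483  r=7.0983  x^+=-4.2503  v^+=-3.9803  a^+=-0.3165
step 5: x_pred=-8.0035  r=2.4535  x^+=-7.1055  v^+=-3.9825  a^+=0.5368
step 6: x_pred=-10.5074  r=14.6174  x^+=-5.1574  v^+=-1.7914  a^+=5.6205
step 7: x_pred=-4.4604  r=8.0604  x^+=-1.5103  v^+=4.2622  a^+=8.4238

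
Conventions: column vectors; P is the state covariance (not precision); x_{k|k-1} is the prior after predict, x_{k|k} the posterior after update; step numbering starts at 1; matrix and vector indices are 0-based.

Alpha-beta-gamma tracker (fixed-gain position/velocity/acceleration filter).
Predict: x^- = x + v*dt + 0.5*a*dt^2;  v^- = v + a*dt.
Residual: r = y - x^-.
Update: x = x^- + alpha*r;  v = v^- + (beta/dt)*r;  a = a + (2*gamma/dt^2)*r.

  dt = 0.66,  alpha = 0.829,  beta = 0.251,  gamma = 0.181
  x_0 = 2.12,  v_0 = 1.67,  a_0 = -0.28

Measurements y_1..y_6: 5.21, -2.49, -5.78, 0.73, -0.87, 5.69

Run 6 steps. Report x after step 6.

step 1: x_pred=3.1612  r=2.0488  x^+=4.8597  v^+=2.2644  a^+=1.4226
step 2: x_pred=6.6640  r=-9.1540  x^+=-0.9247  v^+=-0.2780  a^+=-6.1847
step 3: x_pred=-2.4552  r=-3.3248  x^+=-5.2115  v^+=-5.6243  a^+=-8.9477
step 4: x_pred=-10.8723  r=11.6023  x^+=-1.2540  v^+=-7.1174  a^+=0.6942
step 5: x_pred=-5.8003  r=4.9303  x^+=-1.7131  v^+=-4.7842  a^+=4.7915
step 6: x_pred=-3.8271  r=9.5171  x^+=4.0626  v^+=1.9975  a^+=12.7006

x_post = 4.0626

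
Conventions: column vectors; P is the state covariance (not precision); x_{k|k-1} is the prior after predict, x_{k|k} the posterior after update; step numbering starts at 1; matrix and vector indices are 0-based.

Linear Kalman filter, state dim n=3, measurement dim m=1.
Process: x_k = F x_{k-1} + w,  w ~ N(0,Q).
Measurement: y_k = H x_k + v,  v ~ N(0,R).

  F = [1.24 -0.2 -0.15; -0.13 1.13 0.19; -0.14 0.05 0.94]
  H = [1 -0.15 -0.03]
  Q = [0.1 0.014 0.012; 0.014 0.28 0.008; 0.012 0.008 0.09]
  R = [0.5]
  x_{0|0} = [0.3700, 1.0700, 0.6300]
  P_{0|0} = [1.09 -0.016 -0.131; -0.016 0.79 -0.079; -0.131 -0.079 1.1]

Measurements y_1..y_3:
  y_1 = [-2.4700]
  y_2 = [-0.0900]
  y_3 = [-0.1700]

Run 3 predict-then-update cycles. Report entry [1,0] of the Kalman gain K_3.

K[1,0] = -0.5890

step 1: x^-=[0.1503, 1.2807, 0.5939]  P^-=[1.8843 -0.4115 -0.4817; -0.4115 1.3241 0.2064; -0.4817 0.2064 1.1126]  S=[2.5693]  K=[0.7630; -0.2399; -0.2125]  nu=[-2.4104]  x^+=[-1.6889, 1.8589, 1.1061]  P^+=[0.3884 0.0588 -0.0650; 0.0588 1.1763 0.0754; -0.0650 0.0754 0.9965]
step 2: x^-=[-2.6319, 2.5302, 1.3692]  P^-=[0.7662 -0.2912 -0.2943; -0.2912 1.8429 0.3404; -0.2943 0.3404 1.0045]  S=[1.4167]  K=[0.5779; -0.4079; -0.2651]  nu=[2.9625]  x^+=[-0.9198, 1.3218, 0.5839]  P^+=[0.2931 0.0427 -0.0773; 0.0427 1.6072 0.1872; -0.0773 0.1872 0.9049]
step 3: x^-=[-1.4925, 1.7242, 0.7437]  P^-=[0.6540 -0.4198 -0.3070; -0.4198 2.4415 0.4708; -0.3070 0.4708 0.9367]  S=[1.3584]  K=[0.5346; -0.5890; -0.2987]  nu=[1.6034]  x^+=[-0.6353, 0.7797, 0.2648]  P^+=[0.2658 0.0080 -0.0901; 0.0080 1.9702 0.2318; -0.0901 0.2318 0.8155]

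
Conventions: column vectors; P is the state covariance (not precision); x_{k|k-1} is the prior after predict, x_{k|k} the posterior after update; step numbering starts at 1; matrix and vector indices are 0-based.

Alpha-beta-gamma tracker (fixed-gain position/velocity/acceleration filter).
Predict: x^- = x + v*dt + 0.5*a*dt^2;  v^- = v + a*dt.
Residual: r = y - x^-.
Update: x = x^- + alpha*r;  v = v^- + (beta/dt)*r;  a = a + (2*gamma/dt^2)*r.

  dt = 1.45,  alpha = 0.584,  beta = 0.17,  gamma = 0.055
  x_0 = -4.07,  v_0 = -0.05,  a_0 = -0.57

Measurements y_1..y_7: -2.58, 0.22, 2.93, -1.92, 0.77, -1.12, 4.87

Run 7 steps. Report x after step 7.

x_post = 2.6123

step 1: x_pred=-4.7417  r=2.1617  x^+=-3.4793  v^+=-0.6231  a^+=-0.4569
step 2: x_pred=-4.8630  r=5.0830  x^+=-1.8945  v^+=-0.6896  a^+=-0.1910
step 3: x_pred=-3.0952  r=6.0252  x^+=0.4235  v^+=-0.2601  a^+=0.1243
step 4: x_pred=0.1770  r=-2.0970  x^+=-1.0477  v^+=-0.3258  a^+=0.0146
step 5: x_pred=-1.5047  r=2.2747  x^+=-0.1763  v^+=-0.0380  a^+=0.1336
step 6: x_pred=-0.0909  r=-1.0291  x^+=-0.6919  v^+=0.0350  a^+=0.0797
step 7: x_pred=-0.5573  r=5.4273  x^+=2.6123  v^+=0.7870  a^+=0.3637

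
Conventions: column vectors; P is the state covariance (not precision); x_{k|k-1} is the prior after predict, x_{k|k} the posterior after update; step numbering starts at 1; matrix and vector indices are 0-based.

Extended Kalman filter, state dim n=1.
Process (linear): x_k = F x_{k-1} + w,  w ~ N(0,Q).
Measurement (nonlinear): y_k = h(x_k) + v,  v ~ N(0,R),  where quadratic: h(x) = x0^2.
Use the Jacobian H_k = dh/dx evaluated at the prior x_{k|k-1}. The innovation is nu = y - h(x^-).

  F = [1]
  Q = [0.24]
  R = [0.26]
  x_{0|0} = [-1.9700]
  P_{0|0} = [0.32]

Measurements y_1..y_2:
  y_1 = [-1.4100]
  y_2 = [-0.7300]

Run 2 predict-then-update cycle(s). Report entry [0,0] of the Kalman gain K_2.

step 1: x^-=[-1.9700]  P^-=[0.5600]  H_jac=[-3.9400]  S=[8.9532]  K=[-0.2464]  nu=[-5.2909]  x^+=[-0.6661]  P^+=[0.0163]
step 2: x^-=[-0.6661]  P^-=[0.2563]  H_jac=[-1.3323]  S=[0.7148]  K=[-0.4776]  nu=[-1.1737]  x^+=[-0.1056]  P^+=[0.0932]

K[0,0] = -0.4776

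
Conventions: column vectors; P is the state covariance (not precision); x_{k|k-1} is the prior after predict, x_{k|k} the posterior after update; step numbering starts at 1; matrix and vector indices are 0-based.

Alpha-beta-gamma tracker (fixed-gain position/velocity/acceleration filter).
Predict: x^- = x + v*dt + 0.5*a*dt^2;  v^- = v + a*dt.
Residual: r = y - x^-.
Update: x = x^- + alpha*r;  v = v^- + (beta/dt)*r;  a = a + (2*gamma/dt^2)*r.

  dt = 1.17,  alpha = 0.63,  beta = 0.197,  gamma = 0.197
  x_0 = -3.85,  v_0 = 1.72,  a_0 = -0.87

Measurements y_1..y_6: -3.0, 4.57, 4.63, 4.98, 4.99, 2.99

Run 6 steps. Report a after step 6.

a_post = -2.9487

step 1: x_pred=-2.4331  r=-0.5669  x^+=-2.7902  v^+=0.6066  a^+=-1.0332
step 2: x_pred=-2.7876  r=7.3576  x^+=1.8477  v^+=0.6367  a^+=1.0845
step 3: x_pred=3.3349  r=1.2951  x^+=4.1508  v^+=2.1236  a^+=1.4573
step 4: x_pred=7.6329  r=-2.6529  x^+=5.9616  v^+=3.3820  a^+=0.6937
step 5: x_pred=10.3933  r=-5.4033  x^+=6.9892  v^+=3.2838  a^+=-0.8615
step 6: x_pred=10.2417  r=-7.2517  x^+=5.6731  v^+=1.0549  a^+=-2.9487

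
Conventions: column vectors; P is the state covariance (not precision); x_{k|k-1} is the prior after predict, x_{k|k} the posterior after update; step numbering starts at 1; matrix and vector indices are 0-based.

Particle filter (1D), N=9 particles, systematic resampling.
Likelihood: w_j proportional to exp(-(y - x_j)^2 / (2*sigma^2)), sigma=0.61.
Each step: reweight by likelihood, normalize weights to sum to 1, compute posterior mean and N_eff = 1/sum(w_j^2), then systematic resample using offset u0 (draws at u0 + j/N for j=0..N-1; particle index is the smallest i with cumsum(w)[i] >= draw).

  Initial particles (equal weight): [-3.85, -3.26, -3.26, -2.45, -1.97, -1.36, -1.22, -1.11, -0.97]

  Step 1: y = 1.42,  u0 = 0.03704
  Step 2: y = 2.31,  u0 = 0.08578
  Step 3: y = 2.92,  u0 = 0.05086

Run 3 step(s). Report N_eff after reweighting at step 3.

step 1: w=[0.0000, 0.0000, 0.0000, 0.0000, 0.0003, 0.0404, 0.1120, 0.2405, 0.6068]  mean=-1.0477  Neff=2.2713  idx=[5, 6, 7, 7, 8, 8, 8, 8, 8]
step 2: w=[0.0046, 0.0178, 0.0498, 0.0498, 0.1756, 0.1756, 0.1756, 0.1756, 0.1756]  mean=-0.9902  Neff=6.2707  idx=[3, 4, 5, 5, 6, 6, 7, 8, 8]
step 3: w=[0.0274, 0.1216, 0.1216, 0.1216, 0.1216, 0.1216, 0.1216, 0.1216, 0.1216]  mean=-0.9738  Neff=8.4038  idx=[1, 2, 3, 3, 4, 5, 6, 7, 8]

N_eff = 8.4038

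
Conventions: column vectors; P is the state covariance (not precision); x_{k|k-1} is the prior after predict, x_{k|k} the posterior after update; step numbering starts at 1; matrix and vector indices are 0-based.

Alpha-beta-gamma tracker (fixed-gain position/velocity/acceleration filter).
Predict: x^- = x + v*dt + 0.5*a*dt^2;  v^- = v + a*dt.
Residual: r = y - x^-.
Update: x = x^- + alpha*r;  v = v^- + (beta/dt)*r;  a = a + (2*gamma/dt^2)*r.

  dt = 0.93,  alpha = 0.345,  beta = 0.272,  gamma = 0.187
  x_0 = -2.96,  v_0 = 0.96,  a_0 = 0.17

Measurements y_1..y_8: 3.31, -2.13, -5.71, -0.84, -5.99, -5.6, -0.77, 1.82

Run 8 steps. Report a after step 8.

step 1: x_pred=-1.9937  r=5.3037  x^+=-0.1639  v^+=2.6693  a^+=2.4634
step 2: x_pred=3.3838  r=-5.5138  x^+=1.4816  v^+=3.3476  a^+=0.0791
step 3: x_pred=4.6291  r=-10.3391  x^+=1.0621  v^+=0.3973  a^+=-4.3917
step 4: x_pred=-0.4676  r=-0.3724  x^+=-0.5961  v^+=-3.7959  a^+=-4.5527
step 5: x_pred=-6.0951  r=0.1051  x^+=-6.0588  v^+=-7.9992  a^+=-4.5073
step 6: x_pred=-15.4472  r=9.8472  x^+=-12.0499  v^+=-9.3109  a^+=-0.2491
step 7: x_pred=-20.8168  r=20.0468  x^+=-13.9007  v^+=-3.6795  a^+=8.4195
step 8: x_pred=-13.6816  r=15.5016  x^+=-8.3335  v^+=8.6845  a^+=15.1227

a_post = 15.1227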